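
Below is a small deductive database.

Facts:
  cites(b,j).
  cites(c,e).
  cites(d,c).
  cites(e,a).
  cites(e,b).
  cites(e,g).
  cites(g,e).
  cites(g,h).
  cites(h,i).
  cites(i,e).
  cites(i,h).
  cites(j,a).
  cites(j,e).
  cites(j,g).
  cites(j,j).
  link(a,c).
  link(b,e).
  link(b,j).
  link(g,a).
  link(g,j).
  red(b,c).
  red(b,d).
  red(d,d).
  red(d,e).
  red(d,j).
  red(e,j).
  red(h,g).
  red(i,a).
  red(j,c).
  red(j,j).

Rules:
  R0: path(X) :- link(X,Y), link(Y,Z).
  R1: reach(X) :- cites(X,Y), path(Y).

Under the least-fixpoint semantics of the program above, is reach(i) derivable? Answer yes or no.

round 1: derive path(g) via R0 from link(g,a), link(a,c)
round 2: derive reach(e) via R1 from cites(e,g), path(g)
round 2: derive reach(j) via R1 from cites(j,g), path(g)

no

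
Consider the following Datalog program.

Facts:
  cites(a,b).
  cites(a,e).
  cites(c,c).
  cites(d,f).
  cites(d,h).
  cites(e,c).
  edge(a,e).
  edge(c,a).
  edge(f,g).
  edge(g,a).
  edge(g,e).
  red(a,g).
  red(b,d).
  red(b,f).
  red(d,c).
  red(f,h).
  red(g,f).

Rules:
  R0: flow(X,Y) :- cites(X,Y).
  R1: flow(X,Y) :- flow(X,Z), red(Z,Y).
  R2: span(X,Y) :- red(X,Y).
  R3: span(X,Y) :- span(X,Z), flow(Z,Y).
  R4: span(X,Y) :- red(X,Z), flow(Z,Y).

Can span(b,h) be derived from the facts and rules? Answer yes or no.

yes

round 1: derive flow(a,b) via R0 from cites(a,b)
round 1: derive flow(a,e) via R0 from cites(a,e)
round 1: derive flow(c,c) via R0 from cites(c,c)
round 1: derive flow(d,f) via R0 from cites(d,f)
round 1: derive flow(d,h) via R0 from cites(d,h)
round 1: derive flow(e,c) via R0 from cites(e,c)
round 1: derive span(a,g) via R2 from red(a,g)
round 1: derive span(b,d) via R2 from red(b,d)
round 1: derive span(b,f) via R2 from red(b,f)
round 1: derive span(d,c) via R2 from red(d,c)
round 1: derive span(f,h) via R2 from red(f,h)
round 1: derive span(g,f) via R2 from red(g,f)
round 2: derive flow(a,d) via R1 from flow(a,b), red(b,d)
round 2: derive flow(a,f) via R1 from flow(a,b), red(b,f)
round 2: derive span(b,h) via R3 from span(b,d), flow(d,h)
round 3: derive flow(a,c) via R1 from flow(a,d), red(d,c)
round 3: derive flow(a,h) via R1 from flow(a,f), red(f,h)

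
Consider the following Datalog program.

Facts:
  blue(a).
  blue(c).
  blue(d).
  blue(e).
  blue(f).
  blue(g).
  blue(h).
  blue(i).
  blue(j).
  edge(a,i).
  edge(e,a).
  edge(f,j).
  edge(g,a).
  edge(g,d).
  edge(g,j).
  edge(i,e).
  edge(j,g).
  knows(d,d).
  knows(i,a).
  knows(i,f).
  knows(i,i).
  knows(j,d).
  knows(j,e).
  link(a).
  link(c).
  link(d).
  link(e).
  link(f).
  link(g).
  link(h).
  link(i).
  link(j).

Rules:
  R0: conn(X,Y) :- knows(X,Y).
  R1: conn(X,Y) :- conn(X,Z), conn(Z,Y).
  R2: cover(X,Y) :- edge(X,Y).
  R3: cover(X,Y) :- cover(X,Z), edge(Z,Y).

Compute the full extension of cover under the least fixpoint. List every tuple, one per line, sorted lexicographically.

round 1: derive cover(a,i) via R2 from edge(a,i)
round 1: derive cover(e,a) via R2 from edge(e,a)
round 1: derive cover(f,j) via R2 from edge(f,j)
round 1: derive cover(g,a) via R2 from edge(g,a)
round 1: derive cover(g,d) via R2 from edge(g,d)
round 1: derive cover(g,j) via R2 from edge(g,j)
round 1: derive cover(i,e) via R2 from edge(i,e)
round 1: derive cover(j,g) via R2 from edge(j,g)
round 2: derive cover(a,e) via R3 from cover(a,i), edge(i,e)
round 2: derive cover(e,i) via R3 from cover(e,a), edge(a,i)
round 2: derive cover(f,g) via R3 from cover(f,j), edge(j,g)
round 2: derive cover(g,g) via R3 from cover(g,j), edge(j,g)
round 2: derive cover(g,i) via R3 from cover(g,a), edge(a,i)
round 2: derive cover(i,a) via R3 from cover(i,e), edge(e,a)
round 2: derive cover(j,a) via R3 from cover(j,g), edge(g,a)
round 2: derive cover(j,d) via R3 from cover(j,g), edge(g,d)
round 2: derive cover(j,j) via R3 from cover(j,g), edge(g,j)
round 3: derive cover(a,a) via R3 from cover(a,e), edge(e,a)
round 3: derive cover(e,e) via R3 from cover(e,i), edge(i,e)
round 3: derive cover(f,a) via R3 from cover(f,g), edge(g,a)
round 3: derive cover(f,d) via R3 from cover(f,g), edge(g,d)
round 3: derive cover(g,e) via R3 from cover(g,i), edge(i,e)
round 3: derive cover(i,i) via R3 from cover(i,a), edge(a,i)
round 3: derive cover(j,i) via R3 from cover(j,a), edge(a,i)
round 4: derive cover(f,i) via R3 from cover(f,a), edge(a,i)
round 4: derive cover(j,e) via R3 from cover(j,i), edge(i,e)
round 5: derive cover(f,e) via R3 from cover(f,i), edge(i,e)

cover(a,a)
cover(a,e)
cover(a,i)
cover(e,a)
cover(e,e)
cover(e,i)
cover(f,a)
cover(f,d)
cover(f,e)
cover(f,g)
cover(f,i)
cover(f,j)
cover(g,a)
cover(g,d)
cover(g,e)
cover(g,g)
cover(g,i)
cover(g,j)
cover(i,a)
cover(i,e)
cover(i,i)
cover(j,a)
cover(j,d)
cover(j,e)
cover(j,g)
cover(j,i)
cover(j,j)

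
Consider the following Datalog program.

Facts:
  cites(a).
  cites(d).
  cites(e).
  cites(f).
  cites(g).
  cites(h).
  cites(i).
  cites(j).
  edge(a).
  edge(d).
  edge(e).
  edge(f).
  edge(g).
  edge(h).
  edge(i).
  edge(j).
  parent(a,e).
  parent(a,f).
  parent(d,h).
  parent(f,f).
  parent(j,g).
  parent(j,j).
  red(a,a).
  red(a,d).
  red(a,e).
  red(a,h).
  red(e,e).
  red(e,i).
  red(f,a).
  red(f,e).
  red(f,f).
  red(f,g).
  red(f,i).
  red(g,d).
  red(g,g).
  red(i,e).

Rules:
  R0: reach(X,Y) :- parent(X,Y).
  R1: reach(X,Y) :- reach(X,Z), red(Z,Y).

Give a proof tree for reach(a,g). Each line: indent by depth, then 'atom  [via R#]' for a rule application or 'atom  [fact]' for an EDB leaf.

round 1: derive reach(a,e) via R0 from parent(a,e)
round 1: derive reach(a,f) via R0 from parent(a,f)
round 1: derive reach(d,h) via R0 from parent(d,h)
round 1: derive reach(f,f) via R0 from parent(f,f)
round 1: derive reach(j,g) via R0 from parent(j,g)
round 1: derive reach(j,j) via R0 from parent(j,j)
round 2: derive reach(a,a) via R1 from reach(a,f), red(f,a)
round 2: derive reach(a,g) via R1 from reach(a,f), red(f,g)
round 2: derive reach(a,i) via R1 from reach(a,e), red(e,i)
round 2: derive reach(f,a) via R1 from reach(f,f), red(f,a)
round 2: derive reach(f,e) via R1 from reach(f,f), red(f,e)
round 2: derive reach(f,g) via R1 from reach(f,f), red(f,g)
round 2: derive reach(f,i) via R1 from reach(f,f), red(f,i)
round 2: derive reach(j,d) via R1 from reach(j,g), red(g,d)
round 3: derive reach(a,d) via R1 from reach(a,a), red(a,d)
round 3: derive reach(a,h) via R1 from reach(a,a), red(a,h)
round 3: derive reach(f,d) via R1 from reach(f,a), red(a,d)
round 3: derive reach(f,h) via R1 from reach(f,a), red(a,h)

reach(a,g)  [via R1]
  reach(a,f)  [via R0]
    parent(a,f)  [fact]
  red(f,g)  [fact]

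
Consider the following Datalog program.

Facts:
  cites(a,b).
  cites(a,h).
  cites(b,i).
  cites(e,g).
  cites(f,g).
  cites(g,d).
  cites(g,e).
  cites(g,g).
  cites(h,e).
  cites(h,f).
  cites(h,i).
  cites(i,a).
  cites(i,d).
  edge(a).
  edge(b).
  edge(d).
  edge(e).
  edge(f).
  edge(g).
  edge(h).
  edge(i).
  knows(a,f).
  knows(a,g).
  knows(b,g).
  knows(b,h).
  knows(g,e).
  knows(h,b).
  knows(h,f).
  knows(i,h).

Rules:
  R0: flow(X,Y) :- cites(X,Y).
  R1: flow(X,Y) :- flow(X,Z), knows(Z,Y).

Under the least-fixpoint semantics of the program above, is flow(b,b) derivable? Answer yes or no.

yes

round 1: derive flow(a,b) via R0 from cites(a,b)
round 1: derive flow(a,h) via R0 from cites(a,h)
round 1: derive flow(b,i) via R0 from cites(b,i)
round 1: derive flow(e,g) via R0 from cites(e,g)
round 1: derive flow(f,g) via R0 from cites(f,g)
round 1: derive flow(g,d) via R0 from cites(g,d)
round 1: derive flow(g,e) via R0 from cites(g,e)
round 1: derive flow(g,g) via R0 from cites(g,g)
round 1: derive flow(h,e) via R0 from cites(h,e)
round 1: derive flow(h,f) via R0 from cites(h,f)
round 1: derive flow(h,i) via R0 from cites(h,i)
round 1: derive flow(i,a) via R0 from cites(i,a)
round 1: derive flow(i,d) via R0 from cites(i,d)
round 2: derive flow(a,f) via R1 from flow(a,h), knows(h,f)
round 2: derive flow(a,g) via R1 from flow(a,b), knows(b,g)
round 2: derive flow(b,h) via R1 from flow(b,i), knows(i,h)
round 2: derive flow(e,e) via R1 from flow(e,g), knows(g,e)
round 2: derive flow(f,e) via R1 from flow(f,g), knows(g,e)
round 2: derive flow(h,h) via R1 from flow(h,i), knows(i,h)
round 2: derive flow(i,f) via R1 from flow(i,a), knows(a,f)
round 2: derive flow(i,g) via R1 from flow(i,a), knows(a,g)
round 3: derive flow(a,e) via R1 from flow(a,g), knows(g,e)
round 3: derive flow(b,b) via R1 from flow(b,h), knows(h,b)
round 3: derive flow(b,f) via R1 from flow(b,h), knows(h,f)
round 3: derive flow(h,b) via R1 from flow(h,h), knows(h,b)
round 3: derive flow(i,e) via R1 from flow(i,g), knows(g,e)
round 4: derive flow(b,g) via R1 from flow(b,b), knows(b,g)
round 4: derive flow(h,g) via R1 from flow(h,b), knows(b,g)
round 5: derive flow(b,e) via R1 from flow(b,g), knows(g,e)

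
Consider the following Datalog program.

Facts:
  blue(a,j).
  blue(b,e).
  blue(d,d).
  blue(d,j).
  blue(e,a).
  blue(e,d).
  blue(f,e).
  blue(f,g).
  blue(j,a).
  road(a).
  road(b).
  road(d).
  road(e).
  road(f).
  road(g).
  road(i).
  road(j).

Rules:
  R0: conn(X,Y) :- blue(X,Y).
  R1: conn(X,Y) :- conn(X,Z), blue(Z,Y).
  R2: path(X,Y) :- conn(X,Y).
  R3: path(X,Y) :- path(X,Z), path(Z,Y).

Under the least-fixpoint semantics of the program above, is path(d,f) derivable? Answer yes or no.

no

round 1: derive conn(a,j) via R0 from blue(a,j)
round 1: derive conn(b,e) via R0 from blue(b,e)
round 1: derive conn(d,d) via R0 from blue(d,d)
round 1: derive conn(d,j) via R0 from blue(d,j)
round 1: derive conn(e,a) via R0 from blue(e,a)
round 1: derive conn(e,d) via R0 from blue(e,d)
round 1: derive conn(f,e) via R0 from blue(f,e)
round 1: derive conn(f,g) via R0 from blue(f,g)
round 1: derive conn(j,a) via R0 from blue(j,a)
round 2: derive conn(a,a) via R1 from conn(a,j), blue(j,a)
round 2: derive conn(b,a) via R1 from conn(b,e), blue(e,a)
round 2: derive conn(b,d) via R1 from conn(b,e), blue(e,d)
round 2: derive conn(d,a) via R1 from conn(d,j), blue(j,a)
round 2: derive conn(e,j) via R1 from conn(e,a), blue(a,j)
round 2: derive conn(f,a) via R1 from conn(f,e), blue(e,a)
round 2: derive conn(f,d) via R1 from conn(f,e), blue(e,d)
round 2: derive conn(j,j) via R1 from conn(j,a), blue(a,j)
round 2: derive path(a,j) via R2 from conn(a,j)
round 2: derive path(b,e) via R2 from conn(b,e)
round 2: derive path(d,d) via R2 from conn(d,d)
round 2: derive path(d,j) via R2 from conn(d,j)
round 2: derive path(e,a) via R2 from conn(e,a)
round 2: derive path(e,d) via R2 from conn(e,d)
round 2: derive path(f,e) via R2 from conn(f,e)
round 2: derive path(f,g) via R2 from conn(f,g)
round 2: derive path(j,a) via R2 from conn(j,a)
round 3: derive conn(b,j) via R1 from conn(b,a), blue(a,j)
round 3: derive conn(f,j) via R1 from conn(f,a), blue(a,j)
round 3: derive path(a,a) via R2 from conn(a,a)
round 3: derive path(b,a) via R2 from conn(b,a)
round 3: derive path(b,d) via R2 from conn(b,d)
round 3: derive path(d,a) via R2 from conn(d,a)
round 3: derive path(e,j) via R2 from conn(e,j)
round 3: derive path(f,a) via R2 from conn(f,a)
round 3: derive path(f,d) via R2 from conn(f,d)
round 3: derive path(j,j) via R2 from conn(j,j)
round 4: derive path(b,j) via R2 from conn(b,j)
round 4: derive path(f,j) via R2 from conn(f,j)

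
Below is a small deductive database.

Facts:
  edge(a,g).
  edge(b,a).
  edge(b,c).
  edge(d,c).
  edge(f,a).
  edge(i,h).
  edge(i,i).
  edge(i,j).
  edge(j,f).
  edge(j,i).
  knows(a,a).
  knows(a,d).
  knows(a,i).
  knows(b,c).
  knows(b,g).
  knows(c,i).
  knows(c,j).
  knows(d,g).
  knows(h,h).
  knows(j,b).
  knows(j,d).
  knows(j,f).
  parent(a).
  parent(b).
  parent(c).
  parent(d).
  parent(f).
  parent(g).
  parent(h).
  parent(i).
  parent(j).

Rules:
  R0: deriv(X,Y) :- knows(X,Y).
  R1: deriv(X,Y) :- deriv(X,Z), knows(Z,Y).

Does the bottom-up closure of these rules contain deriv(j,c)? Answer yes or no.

round 1: derive deriv(a,a) via R0 from knows(a,a)
round 1: derive deriv(a,d) via R0 from knows(a,d)
round 1: derive deriv(a,i) via R0 from knows(a,i)
round 1: derive deriv(b,c) via R0 from knows(b,c)
round 1: derive deriv(b,g) via R0 from knows(b,g)
round 1: derive deriv(c,i) via R0 from knows(c,i)
round 1: derive deriv(c,j) via R0 from knows(c,j)
round 1: derive deriv(d,g) via R0 from knows(d,g)
round 1: derive deriv(h,h) via R0 from knows(h,h)
round 1: derive deriv(j,b) via R0 from knows(j,b)
round 1: derive deriv(j,d) via R0 from knows(j,d)
round 1: derive deriv(j,f) via R0 from knows(j,f)
round 2: derive deriv(a,g) via R1 from deriv(a,d), knows(d,g)
round 2: derive deriv(b,i) via R1 from deriv(b,c), knows(c,i)
round 2: derive deriv(b,j) via R1 from deriv(b,c), knows(c,j)
round 2: derive deriv(c,b) via R1 from deriv(c,j), knows(j,b)
round 2: derive deriv(c,d) via R1 from deriv(c,j), knows(j,d)
round 2: derive deriv(c,f) via R1 from deriv(c,j), knows(j,f)
round 2: derive deriv(j,c) via R1 from deriv(j,b), knows(b,c)
round 2: derive deriv(j,g) via R1 from deriv(j,b), knows(b,g)
round 3: derive deriv(b,b) via R1 from deriv(b,j), knows(j,b)
round 3: derive deriv(b,d) via R1 from deriv(b,j), knows(j,d)
round 3: derive deriv(b,f) via R1 from deriv(b,j), knows(j,f)
round 3: derive deriv(c,c) via R1 from deriv(c,b), knows(b,c)
round 3: derive deriv(c,g) via R1 from deriv(c,b), knows(b,g)
round 3: derive deriv(j,i) via R1 from deriv(j,c), knows(c,i)
round 3: derive deriv(j,j) via R1 from deriv(j,c), knows(c,j)

yes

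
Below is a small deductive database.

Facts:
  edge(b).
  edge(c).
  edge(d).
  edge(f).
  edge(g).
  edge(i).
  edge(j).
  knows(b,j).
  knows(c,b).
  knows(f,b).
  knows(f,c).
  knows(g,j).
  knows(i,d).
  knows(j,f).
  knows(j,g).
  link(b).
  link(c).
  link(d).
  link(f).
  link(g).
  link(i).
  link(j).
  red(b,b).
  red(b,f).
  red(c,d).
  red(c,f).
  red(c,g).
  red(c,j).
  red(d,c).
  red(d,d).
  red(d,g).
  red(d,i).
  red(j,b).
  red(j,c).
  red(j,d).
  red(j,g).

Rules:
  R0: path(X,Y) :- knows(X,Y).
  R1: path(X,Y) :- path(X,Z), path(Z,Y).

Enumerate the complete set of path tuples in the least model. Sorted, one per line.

path(b,b)
path(b,c)
path(b,f)
path(b,g)
path(b,j)
path(c,b)
path(c,c)
path(c,f)
path(c,g)
path(c,j)
path(f,b)
path(f,c)
path(f,f)
path(f,g)
path(f,j)
path(g,b)
path(g,c)
path(g,f)
path(g,g)
path(g,j)
path(i,d)
path(j,b)
path(j,c)
path(j,f)
path(j,g)
path(j,j)

round 1: derive path(b,j) via R0 from knows(b,j)
round 1: derive path(c,b) via R0 from knows(c,b)
round 1: derive path(f,b) via R0 from knows(f,b)
round 1: derive path(f,c) via R0 from knows(f,c)
round 1: derive path(g,j) via R0 from knows(g,j)
round 1: derive path(i,d) via R0 from knows(i,d)
round 1: derive path(j,f) via R0 from knows(j,f)
round 1: derive path(j,g) via R0 from knows(j,g)
round 2: derive path(b,f) via R1 from path(b,j), path(j,f)
round 2: derive path(b,g) via R1 from path(b,j), path(j,g)
round 2: derive path(c,j) via R1 from path(c,b), path(b,j)
round 2: derive path(f,j) via R1 from path(f,b), path(b,j)
round 2: derive path(g,f) via R1 from path(g,j), path(j,f)
round 2: derive path(g,g) via R1 from path(g,j), path(j,g)
round 2: derive path(j,b) via R1 from path(j,f), path(f,b)
round 2: derive path(j,c) via R1 from path(j,f), path(f,c)
round 2: derive path(j,j) via R1 from path(j,g), path(g,j)
round 3: derive path(b,b) via R1 from path(b,f), path(f,b)
round 3: derive path(b,c) via R1 from path(b,f), path(f,c)
round 3: derive path(c,c) via R1 from path(c,j), path(j,c)
round 3: derive path(c,f) via R1 from path(c,b), path(b,f)
round 3: derive path(c,g) via R1 from path(c,b), path(b,g)
round 3: derive path(f,f) via R1 from path(f,b), path(b,f)
round 3: derive path(f,g) via R1 from path(f,b), path(b,g)
round 3: derive path(g,b) via R1 from path(g,f), path(f,b)
round 3: derive path(g,c) via R1 from path(g,f), path(f,c)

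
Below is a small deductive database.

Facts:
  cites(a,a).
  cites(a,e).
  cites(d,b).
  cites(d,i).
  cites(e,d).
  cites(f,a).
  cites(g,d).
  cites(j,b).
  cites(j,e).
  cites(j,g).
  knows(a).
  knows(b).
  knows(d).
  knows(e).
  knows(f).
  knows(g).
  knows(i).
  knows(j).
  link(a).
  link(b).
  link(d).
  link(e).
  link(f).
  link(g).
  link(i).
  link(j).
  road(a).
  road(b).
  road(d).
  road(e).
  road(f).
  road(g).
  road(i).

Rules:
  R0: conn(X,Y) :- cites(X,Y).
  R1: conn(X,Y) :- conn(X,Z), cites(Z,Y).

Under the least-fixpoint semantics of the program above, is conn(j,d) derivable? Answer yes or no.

yes

round 1: derive conn(a,a) via R0 from cites(a,a)
round 1: derive conn(a,e) via R0 from cites(a,e)
round 1: derive conn(d,b) via R0 from cites(d,b)
round 1: derive conn(d,i) via R0 from cites(d,i)
round 1: derive conn(e,d) via R0 from cites(e,d)
round 1: derive conn(f,a) via R0 from cites(f,a)
round 1: derive conn(g,d) via R0 from cites(g,d)
round 1: derive conn(j,b) via R0 from cites(j,b)
round 1: derive conn(j,e) via R0 from cites(j,e)
round 1: derive conn(j,g) via R0 from cites(j,g)
round 2: derive conn(a,d) via R1 from conn(a,e), cites(e,d)
round 2: derive conn(e,b) via R1 from conn(e,d), cites(d,b)
round 2: derive conn(e,i) via R1 from conn(e,d), cites(d,i)
round 2: derive conn(f,e) via R1 from conn(f,a), cites(a,e)
round 2: derive conn(g,b) via R1 from conn(g,d), cites(d,b)
round 2: derive conn(g,i) via R1 from conn(g,d), cites(d,i)
round 2: derive conn(j,d) via R1 from conn(j,e), cites(e,d)
round 3: derive conn(a,b) via R1 from conn(a,d), cites(d,b)
round 3: derive conn(a,i) via R1 from conn(a,d), cites(d,i)
round 3: derive conn(f,d) via R1 from conn(f,e), cites(e,d)
round 3: derive conn(j,i) via R1 from conn(j,d), cites(d,i)
round 4: derive conn(f,b) via R1 from conn(f,d), cites(d,b)
round 4: derive conn(f,i) via R1 from conn(f,d), cites(d,i)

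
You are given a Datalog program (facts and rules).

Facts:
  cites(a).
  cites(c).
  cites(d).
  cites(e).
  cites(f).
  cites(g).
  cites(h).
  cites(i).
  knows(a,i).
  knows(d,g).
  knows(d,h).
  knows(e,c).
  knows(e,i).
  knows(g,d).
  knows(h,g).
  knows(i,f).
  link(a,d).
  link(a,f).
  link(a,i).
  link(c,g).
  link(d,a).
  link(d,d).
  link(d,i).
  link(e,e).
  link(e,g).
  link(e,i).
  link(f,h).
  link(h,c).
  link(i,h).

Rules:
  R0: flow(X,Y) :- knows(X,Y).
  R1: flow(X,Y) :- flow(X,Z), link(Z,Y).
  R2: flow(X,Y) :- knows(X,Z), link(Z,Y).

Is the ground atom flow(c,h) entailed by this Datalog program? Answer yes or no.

no

round 1: derive flow(a,i) via R0 from knows(a,i)
round 1: derive flow(d,g) via R0 from knows(d,g)
round 1: derive flow(d,h) via R0 from knows(d,h)
round 1: derive flow(e,c) via R0 from knows(e,c)
round 1: derive flow(e,i) via R0 from knows(e,i)
round 1: derive flow(g,d) via R0 from knows(g,d)
round 1: derive flow(h,g) via R0 from knows(h,g)
round 1: derive flow(i,f) via R0 from knows(i,f)
round 1: derive flow(a,h) via R2 from knows(a,i), link(i,h)
round 1: derive flow(d,c) via R2 from knows(d,h), link(h,c)
round 1: derive flow(e,g) via R2 from knows(e,c), link(c,g)
round 1: derive flow(e,h) via R2 from knows(e,i), link(i,h)
round 1: derive flow(g,a) via R2 from knows(g,d), link(d,a)
round 1: derive flow(g,i) via R2 from knows(g,d), link(d,i)
round 1: derive flow(i,h) via R2 from knows(i,f), link(f,h)
round 2: derive flow(a,c) via R1 from flow(a,h), link(h,c)
round 2: derive flow(g,f) via R1 from flow(g,a), link(a,f)
round 2: derive flow(g,h) via R1 from flow(g,i), link(i,h)
round 2: derive flow(i,c) via R1 from flow(i,h), link(h,c)
round 3: derive flow(a,g) via R1 from flow(a,c), link(c,g)
round 3: derive flow(g,c) via R1 from flow(g,h), link(h,c)
round 3: derive flow(i,g) via R1 from flow(i,c), link(c,g)
round 4: derive flow(g,g) via R1 from flow(g,c), link(c,g)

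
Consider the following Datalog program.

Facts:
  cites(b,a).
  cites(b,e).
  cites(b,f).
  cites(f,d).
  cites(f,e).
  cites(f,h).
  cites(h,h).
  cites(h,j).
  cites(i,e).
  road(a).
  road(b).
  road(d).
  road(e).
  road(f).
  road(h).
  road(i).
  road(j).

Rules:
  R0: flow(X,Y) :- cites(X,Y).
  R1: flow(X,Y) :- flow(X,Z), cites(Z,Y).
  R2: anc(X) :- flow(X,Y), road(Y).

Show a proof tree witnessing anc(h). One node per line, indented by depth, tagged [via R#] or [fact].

round 1: derive flow(b,a) via R0 from cites(b,a)
round 1: derive flow(b,e) via R0 from cites(b,e)
round 1: derive flow(b,f) via R0 from cites(b,f)
round 1: derive flow(f,d) via R0 from cites(f,d)
round 1: derive flow(f,e) via R0 from cites(f,e)
round 1: derive flow(f,h) via R0 from cites(f,h)
round 1: derive flow(h,h) via R0 from cites(h,h)
round 1: derive flow(h,j) via R0 from cites(h,j)
round 1: derive flow(i,e) via R0 from cites(i,e)
round 2: derive flow(b,d) via R1 from flow(b,f), cites(f,d)
round 2: derive flow(b,h) via R1 from flow(b,f), cites(f,h)
round 2: derive flow(f,j) via R1 from flow(f,h), cites(h,j)
round 2: derive anc(b) via R2 from flow(b,a), road(a)
round 2: derive anc(f) via R2 from flow(f,d), road(d)
round 2: derive anc(h) via R2 from flow(h,h), road(h)
round 2: derive anc(i) via R2 from flow(i,e), road(e)
round 3: derive flow(b,j) via R1 from flow(b,h), cites(h,j)

anc(h)  [via R2]
  flow(h,h)  [via R0]
    cites(h,h)  [fact]
  road(h)  [fact]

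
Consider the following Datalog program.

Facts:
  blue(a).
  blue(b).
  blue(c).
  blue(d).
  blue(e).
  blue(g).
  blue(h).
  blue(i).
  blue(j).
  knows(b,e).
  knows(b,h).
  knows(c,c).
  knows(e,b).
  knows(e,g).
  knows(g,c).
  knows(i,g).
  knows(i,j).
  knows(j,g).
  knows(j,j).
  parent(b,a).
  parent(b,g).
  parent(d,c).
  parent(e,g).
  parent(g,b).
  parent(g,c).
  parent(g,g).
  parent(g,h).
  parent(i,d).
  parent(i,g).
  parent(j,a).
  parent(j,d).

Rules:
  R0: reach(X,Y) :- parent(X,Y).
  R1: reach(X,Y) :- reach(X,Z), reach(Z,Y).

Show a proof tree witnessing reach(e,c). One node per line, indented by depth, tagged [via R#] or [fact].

reach(e,c)  [via R1]
  reach(e,g)  [via R0]
    parent(e,g)  [fact]
  reach(g,c)  [via R0]
    parent(g,c)  [fact]

round 1: derive reach(b,a) via R0 from parent(b,a)
round 1: derive reach(b,g) via R0 from parent(b,g)
round 1: derive reach(d,c) via R0 from parent(d,c)
round 1: derive reach(e,g) via R0 from parent(e,g)
round 1: derive reach(g,b) via R0 from parent(g,b)
round 1: derive reach(g,c) via R0 from parent(g,c)
round 1: derive reach(g,g) via R0 from parent(g,g)
round 1: derive reach(g,h) via R0 from parent(g,h)
round 1: derive reach(i,d) via R0 from parent(i,d)
round 1: derive reach(i,g) via R0 from parent(i,g)
round 1: derive reach(j,a) via R0 from parent(j,a)
round 1: derive reach(j,d) via R0 from parent(j,d)
round 2: derive reach(b,b) via R1 from reach(b,g), reach(g,b)
round 2: derive reach(b,c) via R1 from reach(b,g), reach(g,c)
round 2: derive reach(b,h) via R1 from reach(b,g), reach(g,h)
round 2: derive reach(e,b) via R1 from reach(e,g), reach(g,b)
round 2: derive reach(e,c) via R1 from reach(e,g), reach(g,c)
round 2: derive reach(e,h) via R1 from reach(e,g), reach(g,h)
round 2: derive reach(g,a) via R1 from reach(g,b), reach(b,a)
round 2: derive reach(i,b) via R1 from reach(i,g), reach(g,b)
round 2: derive reach(i,c) via R1 from reach(i,d), reach(d,c)
round 2: derive reach(i,h) via R1 from reach(i,g), reach(g,h)
round 2: derive reach(j,c) via R1 from reach(j,d), reach(d,c)
round 3: derive reach(e,a) via R1 from reach(e,b), reach(b,a)
round 3: derive reach(i,a) via R1 from reach(i,b), reach(b,a)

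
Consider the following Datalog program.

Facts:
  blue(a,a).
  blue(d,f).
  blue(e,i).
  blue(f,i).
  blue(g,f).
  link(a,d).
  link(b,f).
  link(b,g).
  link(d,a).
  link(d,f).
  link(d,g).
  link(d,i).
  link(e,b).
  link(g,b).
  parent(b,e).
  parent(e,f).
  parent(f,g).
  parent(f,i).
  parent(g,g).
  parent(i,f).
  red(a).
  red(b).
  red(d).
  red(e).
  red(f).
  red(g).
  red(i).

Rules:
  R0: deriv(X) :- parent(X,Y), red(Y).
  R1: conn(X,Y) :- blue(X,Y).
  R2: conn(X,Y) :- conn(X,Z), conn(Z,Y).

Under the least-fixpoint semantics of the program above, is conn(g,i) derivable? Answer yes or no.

round 1: derive conn(a,a) via R1 from blue(a,a)
round 1: derive conn(d,f) via R1 from blue(d,f)
round 1: derive conn(e,i) via R1 from blue(e,i)
round 1: derive conn(f,i) via R1 from blue(f,i)
round 1: derive conn(g,f) via R1 from blue(g,f)
round 2: derive conn(d,i) via R2 from conn(d,f), conn(f,i)
round 2: derive conn(g,i) via R2 from conn(g,f), conn(f,i)

yes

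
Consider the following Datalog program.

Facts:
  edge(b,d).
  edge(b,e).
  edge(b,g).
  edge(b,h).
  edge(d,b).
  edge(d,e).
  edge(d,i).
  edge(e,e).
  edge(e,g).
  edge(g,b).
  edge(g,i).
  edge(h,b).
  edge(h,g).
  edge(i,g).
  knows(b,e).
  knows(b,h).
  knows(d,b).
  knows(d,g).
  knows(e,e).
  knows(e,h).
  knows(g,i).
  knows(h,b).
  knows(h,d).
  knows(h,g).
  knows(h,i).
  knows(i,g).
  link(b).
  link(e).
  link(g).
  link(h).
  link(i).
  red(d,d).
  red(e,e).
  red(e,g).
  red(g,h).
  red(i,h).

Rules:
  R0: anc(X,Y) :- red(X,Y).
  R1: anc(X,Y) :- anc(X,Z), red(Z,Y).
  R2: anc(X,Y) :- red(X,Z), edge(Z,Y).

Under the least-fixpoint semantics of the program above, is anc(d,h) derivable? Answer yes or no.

yes

round 1: derive anc(d,d) via R0 from red(d,d)
round 1: derive anc(e,e) via R0 from red(e,e)
round 1: derive anc(e,g) via R0 from red(e,g)
round 1: derive anc(g,h) via R0 from red(g,h)
round 1: derive anc(i,h) via R0 from red(i,h)
round 1: derive anc(d,b) via R2 from red(d,d), edge(d,b)
round 1: derive anc(d,e) via R2 from red(d,d), edge(d,e)
round 1: derive anc(d,i) via R2 from red(d,d), edge(d,i)
round 1: derive anc(e,b) via R2 from red(e,g), edge(g,b)
round 1: derive anc(e,i) via R2 from red(e,g), edge(g,i)
round 1: derive anc(g,b) via R2 from red(g,h), edge(h,b)
round 1: derive anc(g,g) via R2 from red(g,h), edge(h,g)
round 1: derive anc(i,b) via R2 from red(i,h), edge(h,b)
round 1: derive anc(i,g) via R2 from red(i,h), edge(h,g)
round 2: derive anc(d,g) via R1 from anc(d,e), red(e,g)
round 2: derive anc(d,h) via R1 from anc(d,i), red(i,h)
round 2: derive anc(e,h) via R1 from anc(e,g), red(g,h)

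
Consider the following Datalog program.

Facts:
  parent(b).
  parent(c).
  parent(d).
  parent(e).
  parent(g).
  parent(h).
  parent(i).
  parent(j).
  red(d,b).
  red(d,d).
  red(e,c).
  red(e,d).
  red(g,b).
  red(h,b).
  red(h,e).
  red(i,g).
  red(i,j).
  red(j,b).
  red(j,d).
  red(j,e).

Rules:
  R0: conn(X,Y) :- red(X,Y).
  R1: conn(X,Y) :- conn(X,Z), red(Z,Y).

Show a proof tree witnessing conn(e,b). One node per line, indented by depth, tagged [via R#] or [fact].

round 1: derive conn(d,b) via R0 from red(d,b)
round 1: derive conn(d,d) via R0 from red(d,d)
round 1: derive conn(e,c) via R0 from red(e,c)
round 1: derive conn(e,d) via R0 from red(e,d)
round 1: derive conn(g,b) via R0 from red(g,b)
round 1: derive conn(h,b) via R0 from red(h,b)
round 1: derive conn(h,e) via R0 from red(h,e)
round 1: derive conn(i,g) via R0 from red(i,g)
round 1: derive conn(i,j) via R0 from red(i,j)
round 1: derive conn(j,b) via R0 from red(j,b)
round 1: derive conn(j,d) via R0 from red(j,d)
round 1: derive conn(j,e) via R0 from red(j,e)
round 2: derive conn(e,b) via R1 from conn(e,d), red(d,b)
round 2: derive conn(h,c) via R1 from conn(h,e), red(e,c)
round 2: derive conn(h,d) via R1 from conn(h,e), red(e,d)
round 2: derive conn(i,b) via R1 from conn(i,g), red(g,b)
round 2: derive conn(i,d) via R1 from conn(i,j), red(j,d)
round 2: derive conn(i,e) via R1 from conn(i,j), red(j,e)
round 2: derive conn(j,c) via R1 from conn(j,e), red(e,c)
round 3: derive conn(i,c) via R1 from conn(i,e), red(e,c)

conn(e,b)  [via R1]
  conn(e,d)  [via R0]
    red(e,d)  [fact]
  red(d,b)  [fact]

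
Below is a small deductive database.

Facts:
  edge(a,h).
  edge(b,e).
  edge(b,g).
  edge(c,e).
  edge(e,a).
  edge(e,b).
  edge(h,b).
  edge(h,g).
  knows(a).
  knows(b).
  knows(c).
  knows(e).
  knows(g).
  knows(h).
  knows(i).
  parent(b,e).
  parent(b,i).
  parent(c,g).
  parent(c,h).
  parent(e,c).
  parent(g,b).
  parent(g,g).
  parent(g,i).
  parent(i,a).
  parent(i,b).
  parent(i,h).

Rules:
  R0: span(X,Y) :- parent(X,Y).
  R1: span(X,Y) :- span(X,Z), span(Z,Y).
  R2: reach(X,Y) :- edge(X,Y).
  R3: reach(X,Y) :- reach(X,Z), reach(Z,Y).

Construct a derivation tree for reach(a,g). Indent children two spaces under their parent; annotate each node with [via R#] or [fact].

reach(a,g)  [via R3]
  reach(a,h)  [via R2]
    edge(a,h)  [fact]
  reach(h,g)  [via R2]
    edge(h,g)  [fact]

round 1: derive reach(a,h) via R2 from edge(a,h)
round 1: derive reach(b,e) via R2 from edge(b,e)
round 1: derive reach(b,g) via R2 from edge(b,g)
round 1: derive reach(c,e) via R2 from edge(c,e)
round 1: derive reach(e,a) via R2 from edge(e,a)
round 1: derive reach(e,b) via R2 from edge(e,b)
round 1: derive reach(h,b) via R2 from edge(h,b)
round 1: derive reach(h,g) via R2 from edge(h,g)
round 2: derive reach(a,b) via R3 from reach(a,h), reach(h,b)
round 2: derive reach(a,g) via R3 from reach(a,h), reach(h,g)
round 2: derive reach(b,a) via R3 from reach(b,e), reach(e,a)
round 2: derive reach(b,b) via R3 from reach(b,e), reach(e,b)
round 2: derive reach(c,a) via R3 from reach(c,e), reach(e,a)
round 2: derive reach(c,b) via R3 from reach(c,e), reach(e,b)
round 2: derive reach(e,e) via R3 from reach(e,b), reach(b,e)
round 2: derive reach(e,g) via R3 from reach(e,b), reach(b,g)
round 2: derive reach(e,h) via R3 from reach(e,a), reach(a,h)
round 2: derive reach(h,e) via R3 from reach(h,b), reach(b,e)
round 3: derive reach(a,a) via R3 from reach(a,b), reach(b,a)
round 3: derive reach(a,e) via R3 from reach(a,b), reach(b,e)
round 3: derive reach(b,h) via R3 from reach(b,a), reach(a,h)
round 3: derive reach(c,g) via R3 from reach(c,a), reach(a,g)
round 3: derive reach(c,h) via R3 from reach(c,a), reach(a,h)
round 3: derive reach(h,a) via R3 from reach(h,b), reach(b,a)
round 3: derive reach(h,h) via R3 from reach(h,e), reach(e,h)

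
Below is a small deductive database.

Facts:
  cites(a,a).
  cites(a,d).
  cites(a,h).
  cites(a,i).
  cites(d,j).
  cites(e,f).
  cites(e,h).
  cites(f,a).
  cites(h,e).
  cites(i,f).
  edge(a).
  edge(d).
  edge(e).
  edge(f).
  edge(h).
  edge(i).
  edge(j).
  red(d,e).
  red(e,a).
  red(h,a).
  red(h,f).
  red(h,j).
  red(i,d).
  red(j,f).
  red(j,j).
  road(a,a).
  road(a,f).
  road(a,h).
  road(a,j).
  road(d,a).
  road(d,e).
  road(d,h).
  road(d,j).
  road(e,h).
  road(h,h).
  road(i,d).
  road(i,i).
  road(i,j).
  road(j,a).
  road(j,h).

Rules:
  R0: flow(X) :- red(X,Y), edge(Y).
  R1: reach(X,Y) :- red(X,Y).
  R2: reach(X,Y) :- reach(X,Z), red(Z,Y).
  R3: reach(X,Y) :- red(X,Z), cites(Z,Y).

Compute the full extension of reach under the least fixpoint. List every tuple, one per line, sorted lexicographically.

reach(d,a)
reach(d,e)
reach(d,f)
reach(d,h)
reach(d,j)
reach(e,a)
reach(e,d)
reach(e,e)
reach(e,f)
reach(e,h)
reach(e,i)
reach(e,j)
reach(h,a)
reach(h,d)
reach(h,e)
reach(h,f)
reach(h,h)
reach(h,i)
reach(h,j)
reach(i,a)
reach(i,d)
reach(i,e)
reach(i,f)
reach(i,j)
reach(j,a)
reach(j,f)
reach(j,j)

round 1: derive reach(d,e) via R1 from red(d,e)
round 1: derive reach(e,a) via R1 from red(e,a)
round 1: derive reach(h,a) via R1 from red(h,a)
round 1: derive reach(h,f) via R1 from red(h,f)
round 1: derive reach(h,j) via R1 from red(h,j)
round 1: derive reach(i,d) via R1 from red(i,d)
round 1: derive reach(j,f) via R1 from red(j,f)
round 1: derive reach(j,j) via R1 from red(j,j)
round 1: derive reach(d,f) via R3 from red(d,e), cites(e,f)
round 1: derive reach(d,h) via R3 from red(d,e), cites(e,h)
round 1: derive reach(e,d) via R3 from red(e,a), cites(a,d)
round 1: derive reach(e,h) via R3 from red(e,a), cites(a,h)
round 1: derive reach(e,i) via R3 from red(e,a), cites(a,i)
round 1: derive reach(h,d) via R3 from red(h,a), cites(a,d)
round 1: derive reach(h,h) via R3 from red(h,a), cites(a,h)
round 1: derive reach(h,i) via R3 from red(h,a), cites(a,i)
round 1: derive reach(i,j) via R3 from red(i,d), cites(d,j)
round 1: derive reach(j,a) via R3 from red(j,f), cites(f,a)
round 2: derive reach(d,a) via R2 from reach(d,e), red(e,a)
round 2: derive reach(d,j) via R2 from reach(d,h), red(h,j)
round 2: derive reach(e,e) via R2 from reach(e,d), red(d,e)
round 2: derive reach(e,f) via R2 from reach(e,h), red(h,f)
round 2: derive reach(e,j) via R2 from reach(e,h), red(h,j)
round 2: derive reach(h,e) via R2 from reach(h,d), red(d,e)
round 2: derive reach(i,e) via R2 from reach(i,d), red(d,e)
round 2: derive reach(i,f) via R2 from reach(i,j), red(j,f)
round 3: derive reach(i,a) via R2 from reach(i,e), red(e,a)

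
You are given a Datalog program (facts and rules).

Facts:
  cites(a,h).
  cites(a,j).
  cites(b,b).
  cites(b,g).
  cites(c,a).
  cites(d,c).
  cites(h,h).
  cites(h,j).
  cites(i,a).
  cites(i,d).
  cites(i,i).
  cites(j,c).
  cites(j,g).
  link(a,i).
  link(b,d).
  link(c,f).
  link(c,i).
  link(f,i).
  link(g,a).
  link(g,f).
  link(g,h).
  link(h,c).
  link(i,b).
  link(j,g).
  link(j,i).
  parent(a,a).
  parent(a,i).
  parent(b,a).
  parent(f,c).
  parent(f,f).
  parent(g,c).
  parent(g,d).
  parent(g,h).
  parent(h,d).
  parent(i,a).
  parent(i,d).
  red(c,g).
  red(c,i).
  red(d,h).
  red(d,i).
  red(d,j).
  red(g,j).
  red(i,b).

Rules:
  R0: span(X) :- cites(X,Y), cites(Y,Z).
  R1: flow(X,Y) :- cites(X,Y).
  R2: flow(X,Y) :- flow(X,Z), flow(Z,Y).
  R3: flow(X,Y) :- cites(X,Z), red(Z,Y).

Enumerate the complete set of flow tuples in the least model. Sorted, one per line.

flow(a,a)
flow(a,b)
flow(a,c)
flow(a,d)
flow(a,g)
flow(a,h)
flow(a,i)
flow(a,j)
flow(b,a)
flow(b,b)
flow(b,c)
flow(b,d)
flow(b,g)
flow(b,h)
flow(b,i)
flow(b,j)
flow(c,a)
flow(c,b)
flow(c,c)
flow(c,d)
flow(c,g)
flow(c,h)
flow(c,i)
flow(c,j)
flow(d,a)
flow(d,b)
flow(d,c)
flow(d,d)
flow(d,g)
flow(d,h)
flow(d,i)
flow(d,j)
flow(h,a)
flow(h,b)
flow(h,c)
flow(h,d)
flow(h,g)
flow(h,h)
flow(h,i)
flow(h,j)
flow(i,a)
flow(i,b)
flow(i,c)
flow(i,d)
flow(i,g)
flow(i,h)
flow(i,i)
flow(i,j)
flow(j,a)
flow(j,b)
flow(j,c)
flow(j,d)
flow(j,g)
flow(j,h)
flow(j,i)
flow(j,j)

round 1: derive flow(a,h) via R1 from cites(a,h)
round 1: derive flow(a,j) via R1 from cites(a,j)
round 1: derive flow(b,b) via R1 from cites(b,b)
round 1: derive flow(b,g) via R1 from cites(b,g)
round 1: derive flow(c,a) via R1 from cites(c,a)
round 1: derive flow(d,c) via R1 from cites(d,c)
round 1: derive flow(h,h) via R1 from cites(h,h)
round 1: derive flow(h,j) via R1 from cites(h,j)
round 1: derive flow(i,a) via R1 from cites(i,a)
round 1: derive flow(i,d) via R1 from cites(i,d)
round 1: derive flow(i,i) via R1 from cites(i,i)
round 1: derive flow(j,c) via R1 from cites(j,c)
round 1: derive flow(j,g) via R1 from cites(j,g)
round 1: derive flow(b,j) via R3 from cites(b,g), red(g,j)
round 1: derive flow(d,g) via R3 from cites(d,c), red(c,g)
round 1: derive flow(d,i) via R3 from cites(d,c), red(c,i)
round 1: derive flow(i,b) via R3 from cites(i,i), red(i,b)
round 1: derive flow(i,h) via R3 from cites(i,d), red(d,h)
round 1: derive flow(i,j) via R3 from cites(i,d), red(d,j)
round 1: derive flow(j,i) via R3 from cites(j,c), red(c,i)
round 1: derive flow(j,j) via R3 from cites(j,g), red(g,j)
round 2: derive flow(a,c) via R2 from flow(a,j), flow(j,c)
round 2: derive flow(a,g) via R2 from flow(a,j), flow(j,g)
round 2: derive flow(a,i) via R2 from flow(a,j), flow(j,i)
round 2: derive flow(b,c) via R2 from flow(b,j), flow(j,c)
round 2: derive flow(b,i) via R2 from flow(b,j), flow(j,i)
round 2: derive flow(c,h) via R2 from flow(c,a), flow(a,h)
round 2: derive flow(c,j) via R2 from flow(c,a), flow(a,j)
round 2: derive flow(d,a) via R2 from flow(d,c), flow(c,a)
round 2: derive flow(d,b) via R2 from flow(d,i), flow(i,b)
round 2: derive flow(d,d) via R2 from flow(d,i), flow(i,d)
round 2: derive flow(d,h) via R2 from flow(d,i), flow(i,h)
round 2: derive flow(d,j) via R2 from flow(d,i), flow(i,j)
round 2: derive flow(h,c) via R2 from flow(h,j), flow(j,c)
round 2: derive flow(h,g) via R2 from flow(h,j), flow(j,g)
round 2: derive flow(h,i) via R2 from flow(h,j), flow(j,i)
round 2: derive flow(i,c) via R2 from flow(i,d), flow(d,c)
round 2: derive flow(i,g) via R2 from flow(i,b), flow(b,g)
round 2: derive flow(j,a) via R2 from flow(j,c), flow(c,a)
round 2: derive flow(j,b) via R2 from flow(j,i), flow(i,b)
round 2: derive flow(j,d) via R2 from flow(j,i), flow(i,d)
round 2: derive flow(j,h) via R2 from flow(j,i), flow(i,h)
round 3: derive flow(a,a) via R2 from flow(a,c), flow(c,a)
round 3: derive flow(a,b) via R2 from flow(a,i), flow(i,b)
round 3: derive flow(a,d) via R2 from flow(a,i), flow(i,d)
round 3: derive flow(b,a) via R2 from flow(b,c), flow(c,a)
round 3: derive flow(b,d) via R2 from flow(b,i), flow(i,d)
round 3: derive flow(b,h) via R2 from flow(b,c), flow(c,h)
round 3: derive flow(c,b) via R2 from flow(c,j), flow(j,b)
round 3: derive flow(c,c) via R2 from flow(c,a), flow(a,c)
round 3: derive flow(c,d) via R2 from flow(c,j), flow(j,d)
round 3: derive flow(c,g) via R2 from flow(c,a), flow(a,g)
round 3: derive flow(c,i) via R2 from flow(c,a), flow(a,i)
round 3: derive flow(h,a) via R2 from flow(h,c), flow(c,a)
round 3: derive flow(h,b) via R2 from flow(h,i), flow(i,b)
round 3: derive flow(h,d) via R2 from flow(h,i), flow(i,d)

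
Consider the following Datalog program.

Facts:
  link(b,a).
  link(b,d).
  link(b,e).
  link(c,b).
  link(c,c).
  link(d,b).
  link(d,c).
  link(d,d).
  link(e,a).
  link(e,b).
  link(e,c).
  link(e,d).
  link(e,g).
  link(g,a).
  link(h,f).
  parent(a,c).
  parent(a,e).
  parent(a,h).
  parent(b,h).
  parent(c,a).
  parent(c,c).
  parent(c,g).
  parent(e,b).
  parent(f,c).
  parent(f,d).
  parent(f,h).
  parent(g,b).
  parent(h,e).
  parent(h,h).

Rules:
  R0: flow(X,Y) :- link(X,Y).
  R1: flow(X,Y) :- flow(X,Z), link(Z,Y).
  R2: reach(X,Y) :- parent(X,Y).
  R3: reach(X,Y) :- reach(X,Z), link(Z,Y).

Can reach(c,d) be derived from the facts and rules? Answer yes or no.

round 1: derive reach(a,c) via R2 from parent(a,c)
round 1: derive reach(a,e) via R2 from parent(a,e)
round 1: derive reach(a,h) via R2 from parent(a,h)
round 1: derive reach(b,h) via R2 from parent(b,h)
round 1: derive reach(c,a) via R2 from parent(c,a)
round 1: derive reach(c,c) via R2 from parent(c,c)
round 1: derive reach(c,g) via R2 from parent(c,g)
round 1: derive reach(e,b) via R2 from parent(e,b)
round 1: derive reach(f,c) via R2 from parent(f,c)
round 1: derive reach(f,d) via R2 from parent(f,d)
round 1: derive reach(f,h) via R2 from parent(f,h)
round 1: derive reach(g,b) via R2 from parent(g,b)
round 1: derive reach(h,e) via R2 from parent(h,e)
round 1: derive reach(h,h) via R2 from parent(h,h)
round 2: derive reach(a,a) via R3 from reach(a,e), link(e,a)
round 2: derive reach(a,b) via R3 from reach(a,c), link(c,b)
round 2: derive reach(a,d) via R3 from reach(a,e), link(e,d)
round 2: derive reach(a,f) via R3 from reach(a,h), link(h,f)
round 2: derive reach(a,g) via R3 from reach(a,e), link(e,g)
round 2: derive reach(b,f) via R3 from reach(b,h), link(h,f)
round 2: derive reach(c,b) via R3 from reach(c,c), link(c,b)
round 2: derive reach(e,a) via R3 from reach(e,b), link(b,a)
round 2: derive reach(e,d) via R3 from reach(e,b), link(b,d)
round 2: derive reach(e,e) via R3 from reach(e,b), link(b,e)
round 2: derive reach(f,b) via R3 from reach(f,c), link(c,b)
round 2: derive reach(f,f) via R3 from reach(f,h), link(h,f)
round 2: derive reach(g,a) via R3 from reach(g,b), link(b,a)
round 2: derive reach(g,d) via R3 from reach(g,b), link(b,d)
round 2: derive reach(g,e) via R3 from reach(g,b), link(b,e)
round 2: derive reach(h,a) via R3 from reach(h,e), link(e,a)
round 2: derive reach(h,b) via R3 from reach(h,e), link(e,b)
round 2: derive reach(h,c) via R3 from reach(h,e), link(e,c)
round 2: derive reach(h,d) via R3 from reach(h,e), link(e,d)
round 2: derive reach(h,f) via R3 from reach(h,h), link(h,f)
round 2: derive reach(h,g) via R3 from reach(h,e), link(e,g)
round 3: derive reach(c,d) via R3 from reach(c,b), link(b,d)
round 3: derive reach(c,e) via R3 from reach(c,b), link(b,e)
round 3: derive reach(e,c) via R3 from reach(e,d), link(d,c)
round 3: derive reach(e,g) via R3 from reach(e,e), link(e,g)
round 3: derive reach(f,a) via R3 from reach(f,b), link(b,a)
round 3: derive reach(f,e) via R3 from reach(f,b), link(b,e)
round 3: derive reach(g,c) via R3 from reach(g,d), link(d,c)
round 3: derive reach(g,g) via R3 from reach(g,e), link(e,g)
round 4: derive reach(f,g) via R3 from reach(f,e), link(e,g)

yes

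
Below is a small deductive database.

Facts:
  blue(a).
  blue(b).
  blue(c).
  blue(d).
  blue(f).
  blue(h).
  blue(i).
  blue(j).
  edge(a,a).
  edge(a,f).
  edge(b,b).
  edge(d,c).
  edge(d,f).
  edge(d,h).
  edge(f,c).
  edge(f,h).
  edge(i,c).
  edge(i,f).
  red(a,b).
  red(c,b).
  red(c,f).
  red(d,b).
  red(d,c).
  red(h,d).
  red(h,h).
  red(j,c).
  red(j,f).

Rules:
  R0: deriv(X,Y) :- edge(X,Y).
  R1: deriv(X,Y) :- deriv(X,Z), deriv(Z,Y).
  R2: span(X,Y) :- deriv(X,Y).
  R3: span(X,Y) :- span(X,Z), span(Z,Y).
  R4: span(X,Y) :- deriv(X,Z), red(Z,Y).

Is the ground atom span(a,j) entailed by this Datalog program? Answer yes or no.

no

round 1: derive deriv(a,a) via R0 from edge(a,a)
round 1: derive deriv(a,f) via R0 from edge(a,f)
round 1: derive deriv(b,b) via R0 from edge(b,b)
round 1: derive deriv(d,c) via R0 from edge(d,c)
round 1: derive deriv(d,f) via R0 from edge(d,f)
round 1: derive deriv(d,h) via R0 from edge(d,h)
round 1: derive deriv(f,c) via R0 from edge(f,c)
round 1: derive deriv(f,h) via R0 from edge(f,h)
round 1: derive deriv(i,c) via R0 from edge(i,c)
round 1: derive deriv(i,f) via R0 from edge(i,f)
round 2: derive deriv(a,c) via R1 from deriv(a,f), deriv(f,c)
round 2: derive deriv(a,h) via R1 from deriv(a,f), deriv(f,h)
round 2: derive deriv(i,h) via R1 from deriv(i,f), deriv(f,h)
round 2: derive span(a,a) via R2 from deriv(a,a)
round 2: derive span(a,f) via R2 from deriv(a,f)
round 2: derive span(b,b) via R2 from deriv(b,b)
round 2: derive span(d,c) via R2 from deriv(d,c)
round 2: derive span(d,f) via R2 from deriv(d,f)
round 2: derive span(d,h) via R2 from deriv(d,h)
round 2: derive span(f,c) via R2 from deriv(f,c)
round 2: derive span(f,h) via R2 from deriv(f,h)
round 2: derive span(i,c) via R2 from deriv(i,c)
round 2: derive span(i,f) via R2 from deriv(i,f)
round 2: derive span(a,b) via R4 from deriv(a,a), red(a,b)
round 2: derive span(d,b) via R4 from deriv(d,c), red(c,b)
round 2: derive span(d,d) via R4 from deriv(d,h), red(h,d)
round 2: derive span(f,b) via R4 from deriv(f,c), red(c,b)
round 2: derive span(f,d) via R4 from deriv(f,h), red(h,d)
round 2: derive span(f,f) via R4 from deriv(f,c), red(c,f)
round 2: derive span(i,b) via R4 from deriv(i,c), red(c,b)
round 3: derive span(a,c) via R2 from deriv(a,c)
round 3: derive span(a,h) via R2 from deriv(a,h)
round 3: derive span(i,h) via R2 from deriv(i,h)
round 3: derive span(a,d) via R3 from span(a,f), span(f,d)
round 3: derive span(i,d) via R3 from span(i,f), span(f,d)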